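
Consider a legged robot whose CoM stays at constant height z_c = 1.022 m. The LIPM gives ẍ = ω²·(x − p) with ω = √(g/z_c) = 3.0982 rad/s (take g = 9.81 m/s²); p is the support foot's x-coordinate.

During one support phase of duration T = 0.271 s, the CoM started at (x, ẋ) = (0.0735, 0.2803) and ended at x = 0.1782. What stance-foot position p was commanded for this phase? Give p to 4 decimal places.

ωT = 3.0982·0.271 = 0.839612; cosh(ωT) = 1.373673, sinh(ωT) = 0.941795
x(T) = p + (x₀−p)·cosh(ωT) + (ẋ₀/ω)·sinh(ωT) ⇒ p·(1 − cosh) = x(T) − x₀·cosh − (ẋ₀/ω)·sinh
numerator   = 0.1782 − (0.0735)·1.373673 − (0.2803/3.0982)·0.941795 = -0.007971
denominator = 1 − 1.373673 = -0.373673
p = -0.007971 / -0.373673 = 0.0213

p = 0.0213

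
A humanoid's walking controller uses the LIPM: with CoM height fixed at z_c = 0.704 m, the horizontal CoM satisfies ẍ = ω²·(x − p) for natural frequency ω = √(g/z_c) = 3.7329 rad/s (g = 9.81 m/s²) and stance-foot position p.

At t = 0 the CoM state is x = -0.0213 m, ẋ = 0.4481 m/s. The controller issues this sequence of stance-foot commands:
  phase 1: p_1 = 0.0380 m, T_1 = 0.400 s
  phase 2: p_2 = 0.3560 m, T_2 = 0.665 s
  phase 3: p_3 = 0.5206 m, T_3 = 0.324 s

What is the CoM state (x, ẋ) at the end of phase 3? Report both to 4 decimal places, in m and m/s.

phase 1: p=0.0380, T=0.400, ωT=1.493160, cosh=2.337900, sinh=2.113239; start (x,ẋ)=(-0.021300, 0.448100) → end (x,ẋ)=(0.153037, 0.579825)
phase 2: p=0.3560, T=0.665, ωT=2.482379, cosh=6.026622, sinh=5.943078; start (x,ẋ)=(0.153037, 0.579825) → end (x,ẋ)=(0.055947, -1.008329)
phase 3: p=0.5206, T=0.324, ωT=1.209460, cosh=1.825016, sinh=1.526657; start (x,ẋ)=(0.055947, -1.008329) → end (x,ẋ)=(-0.739778, -4.488206)

x = -0.7398, ẋ = -4.4882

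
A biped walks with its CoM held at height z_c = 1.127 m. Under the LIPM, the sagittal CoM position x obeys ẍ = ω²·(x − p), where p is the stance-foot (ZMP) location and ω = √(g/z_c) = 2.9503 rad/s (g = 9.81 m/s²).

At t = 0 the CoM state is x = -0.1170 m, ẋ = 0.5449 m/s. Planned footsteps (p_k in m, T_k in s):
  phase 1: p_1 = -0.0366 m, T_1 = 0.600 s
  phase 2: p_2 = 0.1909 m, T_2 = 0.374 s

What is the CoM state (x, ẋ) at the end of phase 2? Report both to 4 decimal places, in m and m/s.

phase 1: p=-0.0366, T=0.600, ωT=1.770180, cosh=3.021106, sinh=2.850804; start (x,ẋ)=(-0.117000, 0.544900) → end (x,ẋ)=(0.247027, 0.969978)
phase 2: p=0.1909, T=0.374, ωT=1.103412, cosh=1.673086, sinh=1.341349; start (x,ẋ)=(0.247027, 0.969978) → end (x,ẋ)=(0.725804, 1.844972)

x = 0.7258, ẋ = 1.8450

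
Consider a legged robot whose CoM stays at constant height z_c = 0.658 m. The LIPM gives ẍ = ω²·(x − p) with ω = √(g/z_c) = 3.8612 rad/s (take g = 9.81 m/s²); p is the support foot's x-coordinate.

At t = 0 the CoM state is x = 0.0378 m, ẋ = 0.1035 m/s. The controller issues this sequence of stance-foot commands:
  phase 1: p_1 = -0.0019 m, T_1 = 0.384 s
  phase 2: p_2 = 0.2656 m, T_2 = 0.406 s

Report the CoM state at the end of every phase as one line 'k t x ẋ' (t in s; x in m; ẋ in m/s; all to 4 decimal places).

1 0.3840 0.1460 0.5599
2 0.7900 0.2990 0.3421

phase 1: p=-0.0019, T=0.384, ωT=1.482701, cosh=2.315925, sinh=2.088901; start (x,ẋ)=(0.037800, 0.103500) → end (x,ẋ)=(0.146036, 0.559905)
phase 2: p=0.2656, T=0.406, ωT=1.567647, cosh=2.501944, sinh=2.293409; start (x,ẋ)=(0.146036, 0.559905) → end (x,ẋ)=(0.299019, 0.342071)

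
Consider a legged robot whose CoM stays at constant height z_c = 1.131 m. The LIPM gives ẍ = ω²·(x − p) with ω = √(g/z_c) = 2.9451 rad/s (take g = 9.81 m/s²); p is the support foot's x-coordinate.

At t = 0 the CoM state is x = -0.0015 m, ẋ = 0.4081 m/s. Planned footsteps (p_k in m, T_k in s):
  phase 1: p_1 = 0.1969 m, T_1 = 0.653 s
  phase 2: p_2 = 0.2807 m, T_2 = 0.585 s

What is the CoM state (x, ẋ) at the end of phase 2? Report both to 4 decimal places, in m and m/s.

x = -1.1123, ẋ = -4.0325

phase 1: p=0.1969, T=0.653, ωT=1.923150, cosh=3.494313, sinh=3.348167; start (x,ẋ)=(-0.001500, 0.408100) → end (x,ẋ)=(-0.032419, -0.530331)
phase 2: p=0.2807, T=0.585, ωT=1.722884, cosh=2.889603, sinh=2.711052; start (x,ẋ)=(-0.032419, -0.530331) → end (x,ẋ)=(-1.112275, -4.032489)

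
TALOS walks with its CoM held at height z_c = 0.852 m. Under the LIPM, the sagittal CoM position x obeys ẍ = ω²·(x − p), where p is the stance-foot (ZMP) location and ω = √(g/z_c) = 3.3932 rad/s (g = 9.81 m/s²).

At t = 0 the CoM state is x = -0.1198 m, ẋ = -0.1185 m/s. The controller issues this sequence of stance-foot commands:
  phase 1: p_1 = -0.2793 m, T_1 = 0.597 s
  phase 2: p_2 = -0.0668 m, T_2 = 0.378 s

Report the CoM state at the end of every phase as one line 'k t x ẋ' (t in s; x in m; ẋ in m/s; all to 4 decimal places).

phase 1: p=-0.2793, T=0.597, ωT=2.025740, cosh=3.856809, sinh=3.724913; start (x,ẋ)=(-0.119800, -0.118500) → end (x,ẋ)=(0.205777, 1.558948)
phase 2: p=-0.0668, T=0.378, ωT=1.282630, cosh=1.941709, sinh=1.664401; start (x,ẋ)=(0.205777, 1.558948) → end (x,ẋ)=(1.227146, 4.566441)

1 0.5970 0.2058 1.5589
2 0.9750 1.2271 4.5664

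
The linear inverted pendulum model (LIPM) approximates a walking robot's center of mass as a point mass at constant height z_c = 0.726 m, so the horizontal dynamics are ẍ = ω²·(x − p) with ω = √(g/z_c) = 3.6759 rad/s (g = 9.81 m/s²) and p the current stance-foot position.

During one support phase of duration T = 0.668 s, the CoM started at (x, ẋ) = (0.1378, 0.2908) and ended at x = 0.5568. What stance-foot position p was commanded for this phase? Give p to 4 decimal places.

ωT = 3.6759·0.668 = 2.455501; cosh(ωT) = 5.869046, sinh(ωT) = 5.783226
x(T) = p + (x₀−p)·cosh(ωT) + (ẋ₀/ω)·sinh(ωT) ⇒ p·(1 − cosh) = x(T) − x₀·cosh − (ẋ₀/ω)·sinh
numerator   = 0.5568 − (0.1378)·5.869046 − (0.2908/3.6759)·5.783226 = -0.709465
denominator = 1 − 5.869046 = -4.869046
p = -0.709465 / -4.869046 = 0.1457

p = 0.1457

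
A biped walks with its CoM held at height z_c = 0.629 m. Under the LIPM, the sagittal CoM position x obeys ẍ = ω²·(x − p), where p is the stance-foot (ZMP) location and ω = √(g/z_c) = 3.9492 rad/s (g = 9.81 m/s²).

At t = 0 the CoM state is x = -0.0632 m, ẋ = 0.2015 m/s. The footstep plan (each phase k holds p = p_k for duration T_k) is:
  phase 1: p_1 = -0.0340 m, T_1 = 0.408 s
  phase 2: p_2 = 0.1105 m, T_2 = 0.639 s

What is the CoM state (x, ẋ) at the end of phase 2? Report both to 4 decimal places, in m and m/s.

phase 1: p=-0.0340, T=0.408, ωT=1.611274, cosh=2.604410, sinh=2.404777; start (x,ẋ)=(-0.063200, 0.201500) → end (x,ẋ)=(0.012650, 0.247478)
phase 2: p=0.1105, T=0.639, ωT=2.523539, cosh=6.276416, sinh=6.196241; start (x,ẋ)=(0.012650, 0.247478) → end (x,ẋ)=(-0.115357, -0.841131)

x = -0.1154, ẋ = -0.8411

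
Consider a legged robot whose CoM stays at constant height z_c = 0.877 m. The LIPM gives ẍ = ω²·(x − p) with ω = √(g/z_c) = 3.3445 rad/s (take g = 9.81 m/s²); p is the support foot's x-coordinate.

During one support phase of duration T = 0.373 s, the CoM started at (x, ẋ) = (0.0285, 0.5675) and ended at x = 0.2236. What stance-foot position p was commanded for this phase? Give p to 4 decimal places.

ωT = 3.3445·0.373 = 1.247499; cosh(ωT) = 1.884423, sinh(ωT) = 1.597200
x(T) = p + (x₀−p)·cosh(ωT) + (ẋ₀/ω)·sinh(ωT) ⇒ p·(1 − cosh) = x(T) − x₀·cosh − (ẋ₀/ω)·sinh
numerator   = 0.2236 − (0.0285)·1.884423 − (0.5675/3.3445)·1.597200 = -0.101121
denominator = 1 − 1.884423 = -0.884423
p = -0.101121 / -0.884423 = 0.1143

p = 0.1143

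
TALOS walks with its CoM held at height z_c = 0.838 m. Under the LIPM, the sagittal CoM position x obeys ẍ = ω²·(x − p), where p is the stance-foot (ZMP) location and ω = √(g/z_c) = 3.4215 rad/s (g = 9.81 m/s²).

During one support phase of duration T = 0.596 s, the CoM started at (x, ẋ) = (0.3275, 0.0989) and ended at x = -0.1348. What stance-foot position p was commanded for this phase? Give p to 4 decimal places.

ωT = 3.4215·0.596 = 2.039214; cosh(ωT) = 3.907349, sinh(ωT) = 3.777218
x(T) = p + (x₀−p)·cosh(ωT) + (ẋ₀/ω)·sinh(ωT) ⇒ p·(1 − cosh) = x(T) − x₀·cosh − (ẋ₀/ω)·sinh
numerator   = -0.1348 − (0.3275)·3.907349 − (0.0989/3.4215)·3.777218 = -1.523639
denominator = 1 − 3.907349 = -2.907349
p = -1.523639 / -2.907349 = 0.5241

p = 0.5241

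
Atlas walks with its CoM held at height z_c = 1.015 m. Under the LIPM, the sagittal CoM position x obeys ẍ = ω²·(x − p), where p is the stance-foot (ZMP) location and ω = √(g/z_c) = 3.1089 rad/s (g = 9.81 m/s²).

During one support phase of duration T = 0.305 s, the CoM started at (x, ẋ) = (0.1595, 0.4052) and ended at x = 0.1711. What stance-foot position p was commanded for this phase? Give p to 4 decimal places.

ωT = 3.1089·0.305 = 0.948215; cosh(ωT) = 1.484265, sinh(ωT) = 1.096832
x(T) = p + (x₀−p)·cosh(ωT) + (ẋ₀/ω)·sinh(ωT) ⇒ p·(1 − cosh) = x(T) − x₀·cosh − (ẋ₀/ω)·sinh
numerator   = 0.1711 − (0.1595)·1.484265 − (0.4052/3.1089)·1.096832 = -0.208596
denominator = 1 − 1.484265 = -0.484265
p = -0.208596 / -0.484265 = 0.4307

p = 0.4307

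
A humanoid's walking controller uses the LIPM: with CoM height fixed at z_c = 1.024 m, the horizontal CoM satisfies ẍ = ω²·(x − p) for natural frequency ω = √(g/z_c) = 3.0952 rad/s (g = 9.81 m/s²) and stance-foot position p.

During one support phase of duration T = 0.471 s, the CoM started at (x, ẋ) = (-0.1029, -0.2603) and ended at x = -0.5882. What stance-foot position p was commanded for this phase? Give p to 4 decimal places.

p = 0.1457

ωT = 3.0952·0.471 = 1.457839; cosh(ωT) = 2.264702, sinh(ωT) = 2.031963
x(T) = p + (x₀−p)·cosh(ωT) + (ẋ₀/ω)·sinh(ωT) ⇒ p·(1 − cosh) = x(T) − x₀·cosh − (ẋ₀/ω)·sinh
numerator   = -0.5882 − (-0.1029)·2.264702 − (-0.2603/3.0952)·2.031963 = -0.184278
denominator = 1 − 2.264702 = -1.264702
p = -0.184278 / -1.264702 = 0.1457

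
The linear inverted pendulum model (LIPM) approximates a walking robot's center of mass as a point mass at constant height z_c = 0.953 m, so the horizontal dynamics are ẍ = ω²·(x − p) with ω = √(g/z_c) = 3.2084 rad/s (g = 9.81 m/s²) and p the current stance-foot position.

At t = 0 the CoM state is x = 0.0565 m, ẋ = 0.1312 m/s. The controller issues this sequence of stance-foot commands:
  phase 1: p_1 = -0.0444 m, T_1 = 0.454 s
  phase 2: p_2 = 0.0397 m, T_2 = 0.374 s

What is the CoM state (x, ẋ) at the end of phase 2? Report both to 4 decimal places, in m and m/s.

phase 1: p=-0.0444, T=0.454, ωT=1.456614, cosh=2.262213, sinh=2.029189; start (x,ẋ)=(0.056500, 0.131200) → end (x,ẋ)=(0.266836, 0.953707)
phase 2: p=0.0397, T=0.374, ωT=1.199942, cosh=1.810567, sinh=1.509356; start (x,ẋ)=(0.266836, 0.953707) → end (x,ẋ)=(0.899606, 2.826684)

x = 0.8996, ẋ = 2.8267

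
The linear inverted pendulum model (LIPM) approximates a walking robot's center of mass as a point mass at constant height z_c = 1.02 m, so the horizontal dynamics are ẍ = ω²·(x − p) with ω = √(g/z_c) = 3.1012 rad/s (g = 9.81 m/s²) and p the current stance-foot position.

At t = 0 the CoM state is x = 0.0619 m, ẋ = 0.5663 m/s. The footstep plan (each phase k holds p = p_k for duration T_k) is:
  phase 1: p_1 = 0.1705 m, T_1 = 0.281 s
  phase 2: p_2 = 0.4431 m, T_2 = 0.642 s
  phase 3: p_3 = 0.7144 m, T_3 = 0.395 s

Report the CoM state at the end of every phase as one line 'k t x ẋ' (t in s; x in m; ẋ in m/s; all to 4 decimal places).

1 0.2810 0.1980 0.4632
2 0.9230 0.0658 -1.0031
3 1.3180 -0.9879 -4.9828

phase 1: p=0.1705, T=0.281, ωT=0.871437, cosh=1.404347, sinh=0.985997; start (x,ẋ)=(0.061900, 0.566300) → end (x,ẋ)=(0.198038, 0.463207)
phase 2: p=0.4431, T=0.642, ωT=1.990970, cosh=3.729600, sinh=3.593037; start (x,ẋ)=(0.198038, 0.463207) → end (x,ẋ)=(0.065785, -1.003085)
phase 3: p=0.7144, T=0.395, ωT=1.224974, cosh=1.848921, sinh=1.555156; start (x,ẋ)=(0.065785, -1.003085) → end (x,ẋ)=(-0.987853, -4.982796)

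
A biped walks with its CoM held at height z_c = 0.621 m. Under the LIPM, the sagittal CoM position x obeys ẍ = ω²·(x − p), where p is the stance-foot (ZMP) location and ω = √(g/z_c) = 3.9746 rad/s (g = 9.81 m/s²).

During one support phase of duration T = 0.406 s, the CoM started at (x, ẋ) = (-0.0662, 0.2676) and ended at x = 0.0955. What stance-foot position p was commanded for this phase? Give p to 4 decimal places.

ωT = 3.9746·0.406 = 1.613688; cosh(ωT) = 2.610223, sinh(ωT) = 2.411071
x(T) = p + (x₀−p)·cosh(ωT) + (ẋ₀/ω)·sinh(ωT) ⇒ p·(1 − cosh) = x(T) − x₀·cosh − (ẋ₀/ω)·sinh
numerator   = 0.0955 − (-0.0662)·2.610223 − (0.2676/3.9746)·2.411071 = 0.105965
denominator = 1 − 2.610223 = -1.610223
p = 0.105965 / -1.610223 = -0.0658

p = -0.0658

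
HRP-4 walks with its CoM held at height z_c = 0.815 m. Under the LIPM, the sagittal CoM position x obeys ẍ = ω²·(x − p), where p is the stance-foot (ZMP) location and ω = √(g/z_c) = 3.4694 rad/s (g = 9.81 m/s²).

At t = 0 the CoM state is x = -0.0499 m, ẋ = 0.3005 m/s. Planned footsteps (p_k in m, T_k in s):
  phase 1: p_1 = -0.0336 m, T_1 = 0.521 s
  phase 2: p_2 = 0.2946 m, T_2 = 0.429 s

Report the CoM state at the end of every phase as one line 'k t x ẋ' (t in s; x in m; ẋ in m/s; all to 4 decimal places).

phase 1: p=-0.0336, T=0.521, ωT=1.807557, cosh=3.129797, sinh=2.965743; start (x,ẋ)=(-0.049900, 0.300500) → end (x,ẋ)=(0.172260, 0.772788)
phase 2: p=0.2946, T=0.429, ωT=1.488373, cosh=2.327810, sinh=2.102070; start (x,ẋ)=(0.172260, 0.772788) → end (x,ẋ)=(0.478040, 0.906689)

1 0.5210 0.1723 0.7728
2 0.9500 0.4780 0.9067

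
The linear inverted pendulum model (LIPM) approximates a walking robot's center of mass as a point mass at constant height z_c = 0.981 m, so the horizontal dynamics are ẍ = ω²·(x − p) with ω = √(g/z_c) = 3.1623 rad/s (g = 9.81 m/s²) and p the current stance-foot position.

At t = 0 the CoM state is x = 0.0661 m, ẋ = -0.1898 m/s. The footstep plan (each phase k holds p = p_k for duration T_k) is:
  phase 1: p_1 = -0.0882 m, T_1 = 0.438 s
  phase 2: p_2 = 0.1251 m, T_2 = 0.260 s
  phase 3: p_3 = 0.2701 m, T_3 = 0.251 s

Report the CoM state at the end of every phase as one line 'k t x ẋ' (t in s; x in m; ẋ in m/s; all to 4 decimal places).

phase 1: p=-0.0882, T=0.438, ωT=1.385087, cosh=2.122738, sinh=1.872437; start (x,ẋ)=(0.066100, -0.189800) → end (x,ẋ)=(0.126956, 0.510746)
phase 2: p=0.1251, T=0.260, ωT=0.822198, cosh=1.357480, sinh=0.918016; start (x,ẋ)=(0.126956, 0.510746) → end (x,ẋ)=(0.275889, 0.698715)
phase 3: p=0.2701, T=0.251, ωT=0.793737, cosh=1.331899, sinh=0.879747; start (x,ẋ)=(0.275889, 0.698715) → end (x,ẋ)=(0.472191, 0.946722)

1 0.4380 0.1270 0.5107
2 0.6980 0.2759 0.6987
3 0.9490 0.4722 0.9467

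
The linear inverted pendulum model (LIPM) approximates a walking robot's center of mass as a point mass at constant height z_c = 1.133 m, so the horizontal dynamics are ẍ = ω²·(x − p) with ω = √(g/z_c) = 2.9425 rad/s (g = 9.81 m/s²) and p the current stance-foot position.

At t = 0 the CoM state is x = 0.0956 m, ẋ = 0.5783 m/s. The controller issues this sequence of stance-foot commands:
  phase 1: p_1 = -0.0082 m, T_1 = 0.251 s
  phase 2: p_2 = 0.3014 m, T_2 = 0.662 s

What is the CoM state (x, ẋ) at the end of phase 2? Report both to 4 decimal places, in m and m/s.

phase 1: p=-0.0082, T=0.251, ωT=0.738567, cosh=1.285367, sinh=0.807569; start (x,ẋ)=(0.095600, 0.578300) → end (x,ẋ)=(0.283935, 0.989984)
phase 2: p=0.3014, T=0.662, ωT=1.947935, cosh=3.578378, sinh=3.435810; start (x,ẋ)=(0.283935, 0.989984) → end (x,ẋ)=(1.394860, 3.365974)

x = 1.3949, ẋ = 3.3660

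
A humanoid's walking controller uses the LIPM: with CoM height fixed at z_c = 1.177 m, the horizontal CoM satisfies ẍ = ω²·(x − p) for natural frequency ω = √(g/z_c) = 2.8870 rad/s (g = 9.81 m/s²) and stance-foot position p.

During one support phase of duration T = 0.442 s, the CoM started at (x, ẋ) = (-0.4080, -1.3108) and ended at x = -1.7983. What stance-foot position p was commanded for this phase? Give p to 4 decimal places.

ωT = 2.8870·0.442 = 1.276054; cosh(ωT) = 1.930806, sinh(ωT) = 1.651669
x(T) = p + (x₀−p)·cosh(ωT) + (ẋ₀/ω)·sinh(ωT) ⇒ p·(1 − cosh) = x(T) − x₀·cosh − (ẋ₀/ω)·sinh
numerator   = -1.7983 − (-0.4080)·1.930806 − (-1.3108/2.8870)·1.651669 = -0.260615
denominator = 1 − 1.930806 = -0.930806
p = -0.260615 / -0.930806 = 0.2800

p = 0.2800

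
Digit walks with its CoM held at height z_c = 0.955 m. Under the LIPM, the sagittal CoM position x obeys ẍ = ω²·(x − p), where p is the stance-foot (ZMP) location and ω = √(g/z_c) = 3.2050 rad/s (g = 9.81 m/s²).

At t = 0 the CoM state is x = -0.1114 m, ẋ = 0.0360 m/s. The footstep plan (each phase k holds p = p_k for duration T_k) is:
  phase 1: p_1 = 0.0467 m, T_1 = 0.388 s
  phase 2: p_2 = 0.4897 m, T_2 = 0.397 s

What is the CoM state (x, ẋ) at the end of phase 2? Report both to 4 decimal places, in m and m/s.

x = -1.2788, ẋ = -5.2263

phase 1: p=0.0467, T=0.388, ωT=1.243540, cosh=1.878115, sinh=1.589753; start (x,ẋ)=(-0.111400, 0.036000) → end (x,ẋ)=(-0.232373, -0.737933)
phase 2: p=0.4897, T=0.397, ωT=1.272385, cosh=1.924759, sinh=1.644596; start (x,ẋ)=(-0.232373, -0.737933) → end (x,ẋ)=(-1.278775, -5.226340)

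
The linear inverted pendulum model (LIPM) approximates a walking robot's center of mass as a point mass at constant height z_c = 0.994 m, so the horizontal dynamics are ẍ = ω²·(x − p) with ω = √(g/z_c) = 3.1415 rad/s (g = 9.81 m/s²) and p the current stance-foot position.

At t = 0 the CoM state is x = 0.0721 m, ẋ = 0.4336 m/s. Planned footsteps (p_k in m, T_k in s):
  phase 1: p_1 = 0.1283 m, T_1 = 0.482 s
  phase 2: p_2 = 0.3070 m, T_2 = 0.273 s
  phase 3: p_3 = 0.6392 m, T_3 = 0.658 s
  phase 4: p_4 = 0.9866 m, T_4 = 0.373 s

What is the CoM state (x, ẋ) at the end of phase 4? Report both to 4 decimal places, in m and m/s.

x = 1.9375, ẋ = 3.3779

phase 1: p=0.1283, T=0.482, ωT=1.514203, cosh=2.382890, sinh=2.162907; start (x,ẋ)=(0.072100, 0.433600) → end (x,ẋ)=(0.292913, 0.651355)
phase 2: p=0.3070, T=0.273, ωT=0.857630, cosh=1.390866, sinh=0.966700; start (x,ẋ)=(0.292913, 0.651355) → end (x,ẋ)=(0.487841, 0.863167)
phase 3: p=0.6392, T=0.658, ωT=2.067107, cosh=4.014241, sinh=3.887689; start (x,ẋ)=(0.487841, 0.863167) → end (x,ẋ)=(1.099801, 1.616387)
phase 4: p=0.9866, T=0.373, ωT=1.171779, cosh=1.768773, sinh=1.458958; start (x,ẋ)=(1.099801, 1.616387) → end (x,ẋ)=(1.937500, 3.377857)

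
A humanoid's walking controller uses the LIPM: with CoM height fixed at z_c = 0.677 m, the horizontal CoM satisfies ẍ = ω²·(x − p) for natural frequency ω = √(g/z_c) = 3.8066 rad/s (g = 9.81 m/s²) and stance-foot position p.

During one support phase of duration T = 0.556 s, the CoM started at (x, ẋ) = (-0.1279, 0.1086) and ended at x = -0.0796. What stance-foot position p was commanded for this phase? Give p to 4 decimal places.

p = -0.1066

ωT = 3.8066·0.556 = 2.116470; cosh(ωT) = 4.211117, sinh(ωT) = 4.090660
x(T) = p + (x₀−p)·cosh(ωT) + (ẋ₀/ω)·sinh(ωT) ⇒ p·(1 − cosh) = x(T) − x₀·cosh − (ẋ₀/ω)·sinh
numerator   = -0.0796 − (-0.1279)·4.211117 − (0.1086/3.8066)·4.090660 = 0.342298
denominator = 1 − 4.211117 = -3.211117
p = 0.342298 / -3.211117 = -0.1066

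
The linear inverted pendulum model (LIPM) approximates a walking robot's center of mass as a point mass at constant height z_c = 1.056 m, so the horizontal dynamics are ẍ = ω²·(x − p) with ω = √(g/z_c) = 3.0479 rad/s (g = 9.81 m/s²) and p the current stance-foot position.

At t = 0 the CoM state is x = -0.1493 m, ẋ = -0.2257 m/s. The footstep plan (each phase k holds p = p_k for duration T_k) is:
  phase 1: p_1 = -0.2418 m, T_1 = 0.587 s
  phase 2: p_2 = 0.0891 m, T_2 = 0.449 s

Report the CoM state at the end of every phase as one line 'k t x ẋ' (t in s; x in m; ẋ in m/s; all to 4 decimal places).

1 0.5870 -0.1727 0.1258
2 1.0360 -0.3827 -1.2029

phase 1: p=-0.2418, T=0.587, ωT=1.789117, cosh=3.075638, sinh=2.908530; start (x,ẋ)=(-0.149300, -0.225700) → end (x,ẋ)=(-0.172683, 0.125833)
phase 2: p=0.0891, T=0.449, ωT=1.368507, cosh=2.091983, sinh=1.837497; start (x,ẋ)=(-0.172683, 0.125833) → end (x,ẋ)=(-0.382685, -1.202878)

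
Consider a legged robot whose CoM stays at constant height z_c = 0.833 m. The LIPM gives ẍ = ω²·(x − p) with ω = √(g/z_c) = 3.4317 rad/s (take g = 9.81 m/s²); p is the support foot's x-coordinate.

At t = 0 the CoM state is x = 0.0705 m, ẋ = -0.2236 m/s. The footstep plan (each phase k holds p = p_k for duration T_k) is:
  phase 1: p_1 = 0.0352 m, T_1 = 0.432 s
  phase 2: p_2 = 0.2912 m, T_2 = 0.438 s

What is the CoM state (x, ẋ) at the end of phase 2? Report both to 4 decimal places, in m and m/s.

phase 1: p=0.0352, T=0.432, ωT=1.482494, cosh=2.315494, sinh=2.088423; start (x,ẋ)=(0.070500, -0.223600) → end (x,ẋ)=(-0.019139, -0.264755)
phase 2: p=0.2912, T=0.438, ωT=1.503085, cosh=2.358989, sinh=2.136546; start (x,ẋ)=(-0.019139, -0.264755) → end (x,ẋ)=(-0.605720, -2.899954)

x = -0.6057, ẋ = -2.9000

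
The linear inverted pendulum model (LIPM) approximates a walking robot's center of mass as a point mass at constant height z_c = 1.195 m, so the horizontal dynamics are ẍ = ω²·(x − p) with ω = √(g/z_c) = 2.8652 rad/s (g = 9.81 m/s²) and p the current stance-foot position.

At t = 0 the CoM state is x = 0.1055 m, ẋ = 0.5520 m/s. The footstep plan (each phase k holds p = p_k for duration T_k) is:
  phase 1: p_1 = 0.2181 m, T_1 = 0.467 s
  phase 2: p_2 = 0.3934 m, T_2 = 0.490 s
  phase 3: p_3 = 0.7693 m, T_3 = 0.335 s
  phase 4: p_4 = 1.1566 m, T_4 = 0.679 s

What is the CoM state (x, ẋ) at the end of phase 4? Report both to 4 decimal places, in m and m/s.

phase 1: p=0.2181, T=0.467, ωT=1.338048, cosh=2.036977, sinh=1.774620; start (x,ẋ)=(0.105500, 0.552000) → end (x,ẋ)=(0.330629, 0.551881)
phase 2: p=0.3934, T=0.490, ωT=1.403948, cosh=2.158433, sinh=1.912808; start (x,ẋ)=(0.330629, 0.551881) → end (x,ẋ)=(0.626348, 0.847176)
phase 3: p=0.7693, T=0.335, ωT=0.959842, cosh=1.497119, sinh=1.114165; start (x,ẋ)=(0.626348, 0.847176) → end (x,ẋ)=(0.884718, 0.811977)
phase 4: p=1.1566, T=0.679, ωT=1.945471, cosh=3.569923, sinh=3.427003; start (x,ẋ)=(0.884718, 0.811977) → end (x,ẋ)=(1.157191, 0.229076)

x = 1.1572, ẋ = 0.2291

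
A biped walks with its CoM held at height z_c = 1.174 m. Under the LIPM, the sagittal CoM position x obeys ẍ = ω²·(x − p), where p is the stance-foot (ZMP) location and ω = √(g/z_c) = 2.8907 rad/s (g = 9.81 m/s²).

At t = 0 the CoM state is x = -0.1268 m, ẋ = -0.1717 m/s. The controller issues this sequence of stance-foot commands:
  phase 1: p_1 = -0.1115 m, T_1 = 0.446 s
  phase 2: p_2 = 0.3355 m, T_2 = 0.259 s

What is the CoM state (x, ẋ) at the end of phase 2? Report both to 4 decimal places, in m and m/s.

phase 1: p=-0.1115, T=0.446, ωT=1.289252, cosh=1.952774, sinh=1.677297; start (x,ẋ)=(-0.126800, -0.171700) → end (x,ẋ)=(-0.241004, -0.409474)
phase 2: p=0.3355, T=0.259, ωT=0.748691, cosh=1.293608, sinh=0.820623; start (x,ẋ)=(-0.241004, -0.409474) → end (x,ẋ)=(-0.526514, -1.897269)

x = -0.5265, ẋ = -1.8973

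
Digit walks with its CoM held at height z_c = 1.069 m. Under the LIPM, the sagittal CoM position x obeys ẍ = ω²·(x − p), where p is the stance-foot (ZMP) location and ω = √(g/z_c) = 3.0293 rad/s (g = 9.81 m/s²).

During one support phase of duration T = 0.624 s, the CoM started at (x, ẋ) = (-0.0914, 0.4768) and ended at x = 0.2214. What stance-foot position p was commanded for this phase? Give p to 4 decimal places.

p = -0.0091

ωT = 3.0293·0.624 = 1.890283; cosh(ωT) = 3.386136, sinh(ωT) = 3.235107
x(T) = p + (x₀−p)·cosh(ωT) + (ẋ₀/ω)·sinh(ωT) ⇒ p·(1 − cosh) = x(T) − x₀·cosh − (ẋ₀/ω)·sinh
numerator   = 0.2214 − (-0.0914)·3.386136 − (0.4768/3.0293)·3.235107 = 0.021700
denominator = 1 − 3.386136 = -2.386136
p = 0.021700 / -2.386136 = -0.0091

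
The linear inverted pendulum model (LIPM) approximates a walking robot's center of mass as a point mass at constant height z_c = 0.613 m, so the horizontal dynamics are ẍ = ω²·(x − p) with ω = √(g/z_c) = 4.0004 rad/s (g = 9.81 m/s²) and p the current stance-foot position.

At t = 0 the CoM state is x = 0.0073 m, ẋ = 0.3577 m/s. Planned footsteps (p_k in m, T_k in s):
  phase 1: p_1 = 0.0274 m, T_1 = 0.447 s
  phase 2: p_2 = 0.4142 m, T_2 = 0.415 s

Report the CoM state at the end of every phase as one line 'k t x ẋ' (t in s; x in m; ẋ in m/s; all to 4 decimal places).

1 0.4470 0.2254 0.8655
2 0.8620 0.4483 0.4445

phase 1: p=0.0274, T=0.447, ωT=1.788179, cosh=3.072909, sinh=2.905645; start (x,ẋ)=(0.007300, 0.357700) → end (x,ẋ)=(0.225446, 0.865542)
phase 2: p=0.4142, T=0.415, ωT=1.660166, cosh=2.725146, sinh=2.535038; start (x,ẋ)=(0.225446, 0.865542) → end (x,ẋ)=(0.448308, 0.444542)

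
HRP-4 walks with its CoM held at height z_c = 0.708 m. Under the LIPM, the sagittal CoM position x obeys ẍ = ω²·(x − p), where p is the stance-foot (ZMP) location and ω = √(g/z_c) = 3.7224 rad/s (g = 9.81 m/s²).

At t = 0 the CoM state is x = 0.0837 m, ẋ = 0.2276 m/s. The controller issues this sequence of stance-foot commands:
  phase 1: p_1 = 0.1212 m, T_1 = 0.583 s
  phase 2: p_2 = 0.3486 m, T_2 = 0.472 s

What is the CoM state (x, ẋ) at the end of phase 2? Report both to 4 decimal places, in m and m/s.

x = 0.2692, ẋ = -0.1422

phase 1: p=0.1212, T=0.583, ωT=2.170159, cosh=4.436919, sinh=4.322760; start (x,ẋ)=(0.083700, 0.227600) → end (x,ẋ)=(0.219124, 0.406429)
phase 2: p=0.3486, T=0.472, ωT=1.756973, cosh=2.983718, sinh=2.811151; start (x,ẋ)=(0.219124, 0.406429) → end (x,ẋ)=(0.269213, -0.142203)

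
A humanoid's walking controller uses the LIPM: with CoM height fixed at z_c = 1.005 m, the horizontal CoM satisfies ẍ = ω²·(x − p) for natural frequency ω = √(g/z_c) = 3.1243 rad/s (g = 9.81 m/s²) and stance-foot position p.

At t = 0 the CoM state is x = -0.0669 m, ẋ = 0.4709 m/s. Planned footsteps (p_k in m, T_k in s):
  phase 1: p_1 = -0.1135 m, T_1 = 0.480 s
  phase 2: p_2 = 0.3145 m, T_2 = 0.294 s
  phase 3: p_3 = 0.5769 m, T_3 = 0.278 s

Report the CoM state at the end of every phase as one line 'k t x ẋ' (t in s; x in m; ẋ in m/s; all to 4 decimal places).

1 0.4800 0.3169 1.4173
2 0.7740 0.7958 2.0663
3 1.0520 1.5331 3.5675

phase 1: p=-0.1135, T=0.480, ωT=1.499664, cosh=2.351694, sinh=2.128489; start (x,ẋ)=(-0.066900, 0.470900) → end (x,ẋ)=(0.316899, 1.417305)
phase 2: p=0.3145, T=0.294, ωT=0.918544, cosh=1.452370, sinh=1.053270; start (x,ẋ)=(0.316899, 1.417305) → end (x,ẋ)=(0.795788, 2.066344)
phase 3: p=0.5769, T=0.278, ωT=0.868555, cosh=1.401511, sinh=0.981954; start (x,ẋ)=(0.795788, 2.066344) → end (x,ẋ)=(1.533117, 3.567535)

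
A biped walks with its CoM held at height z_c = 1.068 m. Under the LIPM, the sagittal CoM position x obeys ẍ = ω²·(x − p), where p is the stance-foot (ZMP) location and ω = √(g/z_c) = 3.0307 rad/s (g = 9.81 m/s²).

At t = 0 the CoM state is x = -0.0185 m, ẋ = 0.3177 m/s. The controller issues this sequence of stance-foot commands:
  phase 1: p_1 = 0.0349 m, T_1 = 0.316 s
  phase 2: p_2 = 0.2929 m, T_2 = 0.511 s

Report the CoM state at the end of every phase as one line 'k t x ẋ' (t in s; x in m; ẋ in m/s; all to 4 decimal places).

phase 1: p=0.0349, T=0.316, ωT=0.957701, cosh=1.494737, sinh=1.110963; start (x,ẋ)=(-0.018500, 0.317700) → end (x,ẋ)=(0.071540, 0.295080)
phase 2: p=0.2929, T=0.511, ωT=1.548688, cosh=2.458909, sinh=2.246382; start (x,ẋ)=(0.071540, 0.295080) → end (x,ẋ)=(-0.032687, -0.781466)

1 0.3160 0.0715 0.2951
2 0.8270 -0.0327 -0.7815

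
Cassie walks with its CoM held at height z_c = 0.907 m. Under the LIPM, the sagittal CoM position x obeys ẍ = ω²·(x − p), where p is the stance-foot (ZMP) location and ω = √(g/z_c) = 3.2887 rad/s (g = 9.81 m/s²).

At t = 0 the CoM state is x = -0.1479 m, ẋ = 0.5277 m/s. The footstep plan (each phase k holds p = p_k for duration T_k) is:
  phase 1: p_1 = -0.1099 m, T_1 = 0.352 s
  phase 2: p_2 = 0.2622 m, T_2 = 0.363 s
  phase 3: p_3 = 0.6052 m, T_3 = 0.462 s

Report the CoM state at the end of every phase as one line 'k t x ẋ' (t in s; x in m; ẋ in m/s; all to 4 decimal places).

1 0.3520 0.0538 0.7434
2 0.7150 0.2254 0.3120
3 1.1770 -0.0977 -1.9699

phase 1: p=-0.1099, T=0.352, ωT=1.157622, cosh=1.748295, sinh=1.434063; start (x,ẋ)=(-0.147900, 0.527700) → end (x,ẋ)=(0.053772, 0.743360)
phase 2: p=0.2622, T=0.363, ωT=1.193798, cosh=1.801329, sinh=1.498261; start (x,ẋ)=(0.053772, 0.743360) → end (x,ẋ)=(0.225412, 0.312044)
phase 3: p=0.6052, T=0.462, ωT=1.519379, cosh=2.394118, sinh=2.175270; start (x,ẋ)=(0.225412, 0.312044) → end (x,ẋ)=(-0.097660, -1.969863)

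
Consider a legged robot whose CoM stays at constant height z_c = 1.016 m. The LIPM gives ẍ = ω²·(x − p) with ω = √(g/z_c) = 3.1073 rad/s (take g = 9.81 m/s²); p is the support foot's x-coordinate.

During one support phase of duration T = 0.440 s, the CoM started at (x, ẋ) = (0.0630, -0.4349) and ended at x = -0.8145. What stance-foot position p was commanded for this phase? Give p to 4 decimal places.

ωT = 3.1073·0.440 = 1.367212; cosh(ωT) = 2.089605, sinh(ωT) = 1.834789
x(T) = p + (x₀−p)·cosh(ωT) + (ẋ₀/ω)·sinh(ωT) ⇒ p·(1 − cosh) = x(T) − x₀·cosh − (ẋ₀/ω)·sinh
numerator   = -0.8145 − (0.0630)·2.089605 − (-0.4349/3.1073)·1.834789 = -0.689347
denominator = 1 − 2.089605 = -1.089605
p = -0.689347 / -1.089605 = 0.6327

p = 0.6327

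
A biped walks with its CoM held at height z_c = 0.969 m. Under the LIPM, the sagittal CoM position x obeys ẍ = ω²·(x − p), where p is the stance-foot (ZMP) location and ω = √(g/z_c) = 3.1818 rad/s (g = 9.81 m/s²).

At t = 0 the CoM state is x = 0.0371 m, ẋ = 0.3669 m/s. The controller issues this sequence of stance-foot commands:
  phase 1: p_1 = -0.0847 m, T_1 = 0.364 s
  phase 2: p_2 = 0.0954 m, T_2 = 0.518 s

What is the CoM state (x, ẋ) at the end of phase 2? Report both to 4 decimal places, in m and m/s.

x = 1.5723, ẋ = 4.8081

phase 1: p=-0.0847, T=0.364, ωT=1.158175, cosh=1.749088, sinh=1.435029; start (x,ẋ)=(0.037100, 0.366900) → end (x,ẋ)=(0.293815, 1.197876)
phase 2: p=0.0954, T=0.518, ωT=1.648172, cosh=2.694937, sinh=2.502536; start (x,ẋ)=(0.293815, 1.197876) → end (x,ẋ)=(1.572265, 4.808095)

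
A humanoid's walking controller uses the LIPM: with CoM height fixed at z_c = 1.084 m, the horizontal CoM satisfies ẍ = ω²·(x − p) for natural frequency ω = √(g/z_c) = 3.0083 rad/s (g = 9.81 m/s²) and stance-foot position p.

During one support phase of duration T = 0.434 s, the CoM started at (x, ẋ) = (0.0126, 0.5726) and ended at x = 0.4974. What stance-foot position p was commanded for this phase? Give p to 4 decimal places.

ωT = 3.0083·0.434 = 1.305602; cosh(ωT) = 1.980460, sinh(ωT) = 1.709451
x(T) = p + (x₀−p)·cosh(ωT) + (ẋ₀/ω)·sinh(ωT) ⇒ p·(1 − cosh) = x(T) − x₀·cosh − (ẋ₀/ω)·sinh
numerator   = 0.4974 − (0.0126)·1.980460 − (0.5726/3.0083)·1.709451 = 0.147069
denominator = 1 − 1.980460 = -0.980460
p = 0.147069 / -0.980460 = -0.1500

p = -0.1500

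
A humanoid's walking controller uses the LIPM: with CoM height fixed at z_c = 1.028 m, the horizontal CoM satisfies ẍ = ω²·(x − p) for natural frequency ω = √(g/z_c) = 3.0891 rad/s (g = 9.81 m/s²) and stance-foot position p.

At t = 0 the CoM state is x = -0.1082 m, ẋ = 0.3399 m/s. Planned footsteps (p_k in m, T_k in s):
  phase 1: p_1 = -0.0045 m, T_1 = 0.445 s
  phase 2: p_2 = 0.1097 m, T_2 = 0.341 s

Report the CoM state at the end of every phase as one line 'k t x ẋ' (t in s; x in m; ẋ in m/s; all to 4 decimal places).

1 0.4450 -0.0190 0.1222
2 0.7860 -0.0475 -0.3043

phase 1: p=-0.0045, T=0.445, ωT=1.374650, cosh=2.103309, sinh=1.850381; start (x,ẋ)=(-0.108200, 0.339900) → end (x,ẋ)=(-0.019012, 0.122164)
phase 2: p=0.1097, T=0.341, ωT=1.053383, cosh=1.608046, sinh=1.259290; start (x,ẋ)=(-0.019012, 0.122164) → end (x,ẋ)=(-0.047474, -0.304253)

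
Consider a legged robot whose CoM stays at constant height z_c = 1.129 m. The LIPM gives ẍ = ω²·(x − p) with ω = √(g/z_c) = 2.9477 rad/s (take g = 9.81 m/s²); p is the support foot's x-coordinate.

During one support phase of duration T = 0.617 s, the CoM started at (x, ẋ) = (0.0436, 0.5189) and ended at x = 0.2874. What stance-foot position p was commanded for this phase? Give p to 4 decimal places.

ωT = 2.9477·0.617 = 1.818731; cosh(ωT) = 3.163131, sinh(ωT) = 3.000900
x(T) = p + (x₀−p)·cosh(ωT) + (ẋ₀/ω)·sinh(ωT) ⇒ p·(1 − cosh) = x(T) − x₀·cosh − (ẋ₀/ω)·sinh
numerator   = 0.2874 − (0.0436)·3.163131 − (0.5189/2.9477)·3.000900 = -0.378778
denominator = 1 − 3.163131 = -2.163131
p = -0.378778 / -2.163131 = 0.1751

p = 0.1751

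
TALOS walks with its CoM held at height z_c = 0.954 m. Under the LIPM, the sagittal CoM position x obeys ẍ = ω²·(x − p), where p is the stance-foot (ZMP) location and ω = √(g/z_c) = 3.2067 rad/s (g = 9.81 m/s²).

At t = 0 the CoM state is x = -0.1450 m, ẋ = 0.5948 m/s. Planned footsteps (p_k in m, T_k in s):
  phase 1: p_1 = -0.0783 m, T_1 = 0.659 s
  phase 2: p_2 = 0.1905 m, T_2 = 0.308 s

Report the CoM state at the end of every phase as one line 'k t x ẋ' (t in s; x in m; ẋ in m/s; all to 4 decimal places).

phase 1: p=-0.0783, T=0.659, ωT=2.113215, cosh=4.197827, sinh=4.076978; start (x,ẋ)=(-0.145000, 0.594800) → end (x,ẋ)=(0.397930, 1.624855)
phase 2: p=0.1905, T=0.308, ωT=0.987664, cosh=1.528700, sinh=1.156254; start (x,ẋ)=(0.397930, 1.624855) → end (x,ẋ)=(1.093479, 3.253016)

1 0.6590 0.3979 1.6249
2 0.9670 1.0935 3.2530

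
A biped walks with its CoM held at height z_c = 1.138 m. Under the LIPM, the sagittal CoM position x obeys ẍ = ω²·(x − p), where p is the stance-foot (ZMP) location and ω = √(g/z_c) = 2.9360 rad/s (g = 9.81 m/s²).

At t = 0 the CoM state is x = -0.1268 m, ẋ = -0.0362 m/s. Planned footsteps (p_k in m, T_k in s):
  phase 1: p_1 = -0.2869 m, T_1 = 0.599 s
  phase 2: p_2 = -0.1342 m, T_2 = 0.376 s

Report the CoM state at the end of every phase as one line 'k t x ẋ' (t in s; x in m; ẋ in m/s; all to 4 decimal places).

1 0.5990 0.1568 1.2156
2 0.9750 0.9086 3.1815

phase 1: p=-0.2869, T=0.599, ωT=1.758664, cosh=2.988476, sinh=2.816201; start (x,ẋ)=(-0.126800, -0.036200) → end (x,ẋ)=(0.156832, 1.215583)
phase 2: p=-0.1342, T=0.376, ωT=1.103936, cosh=1.673789, sinh=1.342225; start (x,ẋ)=(0.156832, 1.215583) → end (x,ẋ)=(0.908643, 3.181520)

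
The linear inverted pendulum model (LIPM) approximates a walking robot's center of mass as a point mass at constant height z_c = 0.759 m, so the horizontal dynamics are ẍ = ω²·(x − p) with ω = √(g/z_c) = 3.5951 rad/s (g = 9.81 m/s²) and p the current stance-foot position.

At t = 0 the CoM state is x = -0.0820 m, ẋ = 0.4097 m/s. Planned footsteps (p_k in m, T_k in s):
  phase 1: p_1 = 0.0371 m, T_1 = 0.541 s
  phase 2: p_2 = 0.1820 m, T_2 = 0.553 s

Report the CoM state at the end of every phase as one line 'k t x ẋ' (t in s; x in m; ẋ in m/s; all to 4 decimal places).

1 0.5410 0.0025 -0.0047
2 1.0940 -0.4904 -2.3296

phase 1: p=0.0371, T=0.541, ωT=1.944949, cosh=3.568135, sinh=3.425141; start (x,ẋ)=(-0.082000, 0.409700) → end (x,ẋ)=(0.002466, -0.004699)
phase 2: p=0.1820, T=0.553, ωT=1.988090, cosh=3.719267, sinh=3.582310; start (x,ẋ)=(0.002466, -0.004699) → end (x,ẋ)=(-0.490416, -2.329649)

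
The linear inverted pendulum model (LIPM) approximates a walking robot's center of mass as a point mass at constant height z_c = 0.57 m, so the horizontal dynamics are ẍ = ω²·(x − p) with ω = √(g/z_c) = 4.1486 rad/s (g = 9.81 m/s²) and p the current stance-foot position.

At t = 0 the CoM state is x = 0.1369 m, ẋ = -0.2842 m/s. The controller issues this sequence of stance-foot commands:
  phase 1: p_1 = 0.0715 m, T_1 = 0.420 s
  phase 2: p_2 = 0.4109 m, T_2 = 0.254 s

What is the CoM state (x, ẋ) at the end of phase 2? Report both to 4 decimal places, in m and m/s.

phase 1: p=0.0715, T=0.420, ωT=1.742412, cosh=2.943100, sinh=2.768002; start (x,ẋ)=(0.136900, -0.284200) → end (x,ẋ)=(0.074357, -0.085419)
phase 2: p=0.4109, T=0.254, ωT=1.053744, cosh=1.608501, sinh=1.259871; start (x,ẋ)=(0.074357, -0.085419) → end (x,ẋ)=(-0.156371, -1.896408)

x = -0.1564, ẋ = -1.8964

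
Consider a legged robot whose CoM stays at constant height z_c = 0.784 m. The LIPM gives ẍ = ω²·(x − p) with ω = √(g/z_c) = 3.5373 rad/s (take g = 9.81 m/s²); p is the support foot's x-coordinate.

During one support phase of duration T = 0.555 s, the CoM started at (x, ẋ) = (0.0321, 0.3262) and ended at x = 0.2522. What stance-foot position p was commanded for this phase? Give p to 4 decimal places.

ωT = 3.5373·0.555 = 1.963202; cosh(ωT) = 3.631250, sinh(ωT) = 3.490842
x(T) = p + (x₀−p)·cosh(ωT) + (ẋ₀/ω)·sinh(ωT) ⇒ p·(1 − cosh) = x(T) − x₀·cosh − (ẋ₀/ω)·sinh
numerator   = 0.2522 − (0.0321)·3.631250 − (0.3262/3.5373)·3.490842 = -0.186279
denominator = 1 − 3.631250 = -2.631250
p = -0.186279 / -2.631250 = 0.0708

p = 0.0708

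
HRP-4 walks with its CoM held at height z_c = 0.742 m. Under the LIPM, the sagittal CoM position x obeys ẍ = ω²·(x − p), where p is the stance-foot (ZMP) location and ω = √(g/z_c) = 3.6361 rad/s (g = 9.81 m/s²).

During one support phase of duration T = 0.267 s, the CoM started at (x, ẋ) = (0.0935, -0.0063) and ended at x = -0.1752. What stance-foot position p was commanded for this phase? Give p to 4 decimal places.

p = 0.6171

ωT = 3.6361·0.267 = 0.970839; cosh(ωT) = 1.509462, sinh(ωT) = 1.130696
x(T) = p + (x₀−p)·cosh(ωT) + (ẋ₀/ω)·sinh(ωT) ⇒ p·(1 − cosh) = x(T) − x₀·cosh − (ẋ₀/ω)·sinh
numerator   = -0.1752 − (0.0935)·1.509462 − (-0.0063/3.6361)·1.130696 = -0.314376
denominator = 1 − 1.509462 = -0.509462
p = -0.314376 / -0.509462 = 0.6171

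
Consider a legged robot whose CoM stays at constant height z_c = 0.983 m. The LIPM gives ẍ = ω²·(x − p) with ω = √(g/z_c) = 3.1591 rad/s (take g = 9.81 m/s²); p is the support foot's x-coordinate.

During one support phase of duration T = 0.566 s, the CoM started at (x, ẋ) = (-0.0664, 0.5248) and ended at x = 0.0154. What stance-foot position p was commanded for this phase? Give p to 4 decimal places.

p = 0.1270

ωT = 3.1591·0.566 = 1.788051; cosh(ωT) = 3.072537, sinh(ωT) = 2.905251
x(T) = p + (x₀−p)·cosh(ωT) + (ẋ₀/ω)·sinh(ωT) ⇒ p·(1 − cosh) = x(T) − x₀·cosh − (ẋ₀/ω)·sinh
numerator   = 0.0154 − (-0.0664)·3.072537 − (0.5248/3.1591)·2.905251 = -0.263213
denominator = 1 − 3.072537 = -2.072537
p = -0.263213 / -2.072537 = 0.1270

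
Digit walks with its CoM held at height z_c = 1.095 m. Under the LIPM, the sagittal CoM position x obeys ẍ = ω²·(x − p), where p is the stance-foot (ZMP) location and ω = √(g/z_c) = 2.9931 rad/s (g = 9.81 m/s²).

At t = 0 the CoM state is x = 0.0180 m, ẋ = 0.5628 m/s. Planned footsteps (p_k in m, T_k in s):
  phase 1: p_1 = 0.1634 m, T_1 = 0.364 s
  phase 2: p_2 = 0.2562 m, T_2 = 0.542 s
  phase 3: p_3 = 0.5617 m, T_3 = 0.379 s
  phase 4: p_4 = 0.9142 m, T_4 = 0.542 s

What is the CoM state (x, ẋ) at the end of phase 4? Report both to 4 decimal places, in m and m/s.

phase 1: p=0.1634, T=0.364, ωT=1.089488, cosh=1.654571, sinh=1.318182; start (x,ẋ)=(0.018000, 0.562800) → end (x,ẋ)=(0.170686, 0.357524)
phase 2: p=0.2562, T=0.542, ωT=1.622260, cosh=2.630988, sinh=2.433536; start (x,ẋ)=(0.170686, 0.357524) → end (x,ẋ)=(0.321899, 0.317776)
phase 3: p=0.5617, T=0.379, ωT=1.134385, cosh=1.715440, sinh=1.393820; start (x,ẋ)=(0.321899, 0.317776) → end (x,ẋ)=(0.298317, -0.455286)
phase 4: p=0.9142, T=0.542, ωT=1.622260, cosh=2.630988, sinh=2.433536; start (x,ẋ)=(0.298317, -0.455286) → end (x,ẋ)=(-1.076349, -5.683828)

x = -1.0763, ẋ = -5.6838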